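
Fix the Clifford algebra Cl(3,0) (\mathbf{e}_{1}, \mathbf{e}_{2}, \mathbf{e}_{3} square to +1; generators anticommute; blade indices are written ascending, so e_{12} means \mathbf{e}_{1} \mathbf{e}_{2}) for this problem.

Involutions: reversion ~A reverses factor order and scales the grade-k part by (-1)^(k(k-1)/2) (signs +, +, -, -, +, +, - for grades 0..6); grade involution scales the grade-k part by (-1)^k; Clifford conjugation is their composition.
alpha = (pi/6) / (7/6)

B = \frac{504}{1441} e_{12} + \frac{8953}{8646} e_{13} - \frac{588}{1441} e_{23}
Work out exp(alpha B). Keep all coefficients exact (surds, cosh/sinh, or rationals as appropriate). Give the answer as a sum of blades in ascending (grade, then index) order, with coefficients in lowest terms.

B^2 term by term: the squares give (\frac{504}{1441})^2*(e_{12})^2 + (\frac{8953}{8646})^2*(e_{13})^2 + (-\frac{588}{1441})^2*(e_{23})^2 = \frac{254016}{2076481}*(-1) + \frac{80156209}{74753316}*(-1) + \frac{345744}{2076481}*(-1) = -\frac{49}{36} (each basis 2-blade squares to minus the product of its generators' squares); cross terms between blades sharing an index anticommute and cancel. So B^2 = -\frac{49}{36}.
B^2 = -\frac{49}{36} — circular case — the even/odd split gives cos and sin: l = \frac{7}{6}, alpha*l = \frac{\pi}{6}, so exp(alpha B) = cos(\frac{\pi}{6}) + (sin(\frac{\pi}{6})/(\frac{7}{6}))*B = \frac{\sqrt{3}}{2} + (\frac{3}{7})*B.
Answer: \frac{\sqrt{3}}{2} + \frac{216}{1441} e_{12} + \frac{1279}{2882} e_{13} - \frac{252}{1441} e_{23}


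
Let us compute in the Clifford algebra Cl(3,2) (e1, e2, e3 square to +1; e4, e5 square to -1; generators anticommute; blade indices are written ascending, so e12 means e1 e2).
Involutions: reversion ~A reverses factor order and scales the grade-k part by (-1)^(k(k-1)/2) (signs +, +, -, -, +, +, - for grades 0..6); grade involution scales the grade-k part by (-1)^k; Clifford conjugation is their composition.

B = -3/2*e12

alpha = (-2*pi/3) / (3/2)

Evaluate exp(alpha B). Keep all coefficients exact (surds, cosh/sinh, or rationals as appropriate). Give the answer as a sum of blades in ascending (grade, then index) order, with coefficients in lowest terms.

B^2 = (-3/2)^2*(e12)^2 = 9/4*(-1) = -9/4 (a basis 2-blade squares to minus the product of its generators' squares).
B^2 = -9/4 — circular case — the even/odd split gives cos and sin: l = 3/2, alpha*l = -2*pi/3, so exp(alpha B) = cos(-2*pi/3) + (sin(-2*pi/3)/(3/2))*B = -1/2 + (-sqrt(3)/3)*B.
Answer: -1/2 + sqrt(3)/2*e12


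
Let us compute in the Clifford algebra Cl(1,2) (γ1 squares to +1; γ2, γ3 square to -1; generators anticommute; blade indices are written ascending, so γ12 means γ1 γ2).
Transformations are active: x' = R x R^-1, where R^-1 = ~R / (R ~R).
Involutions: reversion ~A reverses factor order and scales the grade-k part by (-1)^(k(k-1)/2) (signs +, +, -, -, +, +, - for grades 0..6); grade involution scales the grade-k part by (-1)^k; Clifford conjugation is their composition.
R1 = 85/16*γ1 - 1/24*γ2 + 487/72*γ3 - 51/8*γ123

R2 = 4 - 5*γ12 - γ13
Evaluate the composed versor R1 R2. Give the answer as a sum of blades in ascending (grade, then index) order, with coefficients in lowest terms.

Distribute over the terms of R2 (each basis-blade product reordered to ascending indices, repeated generators contracted through their squares):
R1 (4) = 85/4*γ1 - 1/6*γ2 + 487/18*γ3 - 51/2*γ123
R1 (-5*γ12) = 5/24*γ1 - 425/16*γ2 + 255/8*γ3 - 2435/72*γ123
R1 (-γ13) = -487/72*γ1 - 51/8*γ2 - 85/16*γ3 - 1/24*γ123
Summing the partial products and collecting blades:
Answer: 529/36*γ1 - 1589/48*γ2 + 7721/144*γ3 - 2137/36*γ123


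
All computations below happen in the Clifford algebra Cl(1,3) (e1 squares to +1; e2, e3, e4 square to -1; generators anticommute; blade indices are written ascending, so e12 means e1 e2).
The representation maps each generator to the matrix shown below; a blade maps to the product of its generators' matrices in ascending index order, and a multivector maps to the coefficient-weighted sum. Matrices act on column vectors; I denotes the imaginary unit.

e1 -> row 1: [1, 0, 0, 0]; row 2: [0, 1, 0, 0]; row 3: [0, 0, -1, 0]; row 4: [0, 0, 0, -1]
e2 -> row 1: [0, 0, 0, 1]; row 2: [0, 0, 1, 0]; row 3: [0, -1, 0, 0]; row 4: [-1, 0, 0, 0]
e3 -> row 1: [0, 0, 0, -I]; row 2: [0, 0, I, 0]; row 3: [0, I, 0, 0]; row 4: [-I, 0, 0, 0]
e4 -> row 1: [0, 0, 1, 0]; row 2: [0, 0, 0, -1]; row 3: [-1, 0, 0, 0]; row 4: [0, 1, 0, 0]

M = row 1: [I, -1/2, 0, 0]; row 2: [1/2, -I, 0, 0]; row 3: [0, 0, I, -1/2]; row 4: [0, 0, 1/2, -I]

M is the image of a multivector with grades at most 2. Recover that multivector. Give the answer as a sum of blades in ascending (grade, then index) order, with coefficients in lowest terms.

Method: the blade images are trace-orthogonal — tr(rho(e_A) rho(e_B)^-1) = 4 if A = B and 0 otherwise — and rho(e_A)^-1 = (e_A)^2 * rho(e_A) with (e_A)^2 = +1 or -1, so the coefficient of e_A in the preimage is (e_A)^2 * tr(M rho(e_A))/4.
Nonzero projections over blades of grade <= 2: e23: (e23)^2 = -1, tr(M rho(e23)) = 4, coefficient -1; e24: (e24)^2 = -1, tr(M rho(e24)) = 2, coefficient -1/2. Every other blade of grade <= 2 projects to 0.
Answer: -e23 - 1/2*e24


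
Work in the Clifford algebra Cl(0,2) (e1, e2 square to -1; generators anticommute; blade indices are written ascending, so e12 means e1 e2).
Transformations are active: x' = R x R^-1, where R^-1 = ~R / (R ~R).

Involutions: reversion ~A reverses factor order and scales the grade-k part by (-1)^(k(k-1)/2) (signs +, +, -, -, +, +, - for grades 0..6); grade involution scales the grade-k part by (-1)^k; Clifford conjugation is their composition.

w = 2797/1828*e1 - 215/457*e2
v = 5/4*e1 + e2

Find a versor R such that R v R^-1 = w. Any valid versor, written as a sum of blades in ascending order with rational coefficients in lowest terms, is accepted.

The midline construction: v and w both square to -41/16, so reflecting in their sum 2541/914*e1 + 242/457*e2 exchanges them.
Answer: 2541/914*e1 + 242/457*e2


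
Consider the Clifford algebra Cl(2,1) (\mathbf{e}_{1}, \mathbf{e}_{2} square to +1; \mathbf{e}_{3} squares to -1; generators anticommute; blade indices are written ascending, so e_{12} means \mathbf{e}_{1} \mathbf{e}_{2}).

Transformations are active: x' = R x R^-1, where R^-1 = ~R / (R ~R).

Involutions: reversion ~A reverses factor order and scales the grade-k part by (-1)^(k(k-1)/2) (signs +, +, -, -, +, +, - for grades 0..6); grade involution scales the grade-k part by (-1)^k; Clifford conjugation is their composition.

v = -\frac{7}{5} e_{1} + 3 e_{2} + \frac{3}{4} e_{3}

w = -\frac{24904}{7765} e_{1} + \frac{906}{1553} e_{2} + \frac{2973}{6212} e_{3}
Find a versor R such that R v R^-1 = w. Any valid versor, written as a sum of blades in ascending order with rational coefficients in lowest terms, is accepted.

R = v + w = -\frac{7155}{1553} e_{1} + \frac{5565}{1553} e_{2} + \frac{1908}{1553} e_{3} works: the equal norms (\frac{4159}{400}) guarantee its sandwich swaps v into w.
Answer: -\frac{7155}{1553} e_{1} + \frac{5565}{1553} e_{2} + \frac{1908}{1553} e_{3}


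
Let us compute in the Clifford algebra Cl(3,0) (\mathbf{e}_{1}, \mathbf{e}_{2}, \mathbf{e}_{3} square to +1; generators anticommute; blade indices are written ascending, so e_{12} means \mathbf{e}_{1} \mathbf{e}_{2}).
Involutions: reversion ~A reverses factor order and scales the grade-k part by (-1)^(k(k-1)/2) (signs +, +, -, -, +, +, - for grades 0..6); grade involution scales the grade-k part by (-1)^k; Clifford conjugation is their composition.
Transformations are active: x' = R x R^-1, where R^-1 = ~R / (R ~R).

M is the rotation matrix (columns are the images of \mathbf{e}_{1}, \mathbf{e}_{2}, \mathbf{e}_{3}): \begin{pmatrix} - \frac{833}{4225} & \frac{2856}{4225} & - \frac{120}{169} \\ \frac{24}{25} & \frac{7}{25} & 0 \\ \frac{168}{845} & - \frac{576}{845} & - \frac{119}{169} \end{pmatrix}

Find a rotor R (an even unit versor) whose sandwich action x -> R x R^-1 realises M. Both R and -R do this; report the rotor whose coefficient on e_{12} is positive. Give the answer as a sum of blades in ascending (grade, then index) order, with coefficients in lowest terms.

Method: write R = a + b12*e_{12} + b13*e_{13} + b23*e_{23} with a^2 + b12^2 + b13^2 + b23^2 = 1 (so R^-1 = ~R). Expanding the columns R e_j ~R gives tr M = 4a^2 - 1 and, from the antisymmetric part, M21 - M12 = -4a*b12, M13 - M31 = 4a*b13, M32 - M23 = -4a*b23.
Here tr M = -\frac{105}{169}, so a^2 = (1 + tr M)/4 = \frac{16}{169} and a = ±\frac{4}{13}. Taking a = \frac{4}{13}: M21 - M12 = \frac{48}{169}, M13 - M31 = -\frac{768}{845}, M32 - M23 = -\frac{576}{845}, giving b12 = -\frac{3}{13}, b13 = -\frac{48}{65}, b23 = \frac{36}{65}, i.e. R = \frac{4}{13} - \frac{3}{13} e_{12} - \frac{48}{65} e_{13} + \frac{36}{65} e_{23}.
Its e_{12} coefficient is negative, so report the other preimage -R.
Answer: -\frac{4}{13} + \frac{3}{13} e_{12} + \frac{48}{65} e_{13} - \frac{36}{65} e_{23}. Recall the cover is two-to-one: with M of trace -\frac{105}{169}, both preimages act alike, and the stated e_{12} sign chooses the sheet.


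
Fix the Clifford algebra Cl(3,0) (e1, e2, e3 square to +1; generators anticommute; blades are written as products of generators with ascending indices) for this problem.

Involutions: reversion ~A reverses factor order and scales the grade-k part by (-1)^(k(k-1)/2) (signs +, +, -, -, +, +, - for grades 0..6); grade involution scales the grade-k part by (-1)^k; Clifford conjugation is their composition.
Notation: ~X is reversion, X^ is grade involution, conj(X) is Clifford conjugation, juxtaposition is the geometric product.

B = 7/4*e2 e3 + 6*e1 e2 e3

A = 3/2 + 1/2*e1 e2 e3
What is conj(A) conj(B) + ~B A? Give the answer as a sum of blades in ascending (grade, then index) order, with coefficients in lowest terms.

first term: -3 + 7/8*e1 - 21/8*e2 e3 + 9*e1 e2 e3
second term: 3 + 7/8*e1 - 21/8*e2 e3 - 9*e1 e2 e3
Answer: 7/4*e1 - 21/4*e2 e3


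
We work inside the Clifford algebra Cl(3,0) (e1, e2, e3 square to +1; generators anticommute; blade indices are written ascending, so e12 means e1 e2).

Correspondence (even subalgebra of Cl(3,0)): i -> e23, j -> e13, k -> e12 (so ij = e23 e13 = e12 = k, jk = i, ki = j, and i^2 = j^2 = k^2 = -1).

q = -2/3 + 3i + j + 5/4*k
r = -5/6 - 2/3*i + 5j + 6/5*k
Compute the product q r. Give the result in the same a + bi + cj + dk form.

In blades: q = -2/3 + 5/4*e12 + e13 + 3*e23, r = -5/6 + 6/5*e12 + 5*e13 - 2/3*e23.
Distribute q over r term by term (generator squares from the signature, products reordered to ascending indices): (-2/3)*r = 5/9 - 4/5*e12 - 10/3*e13 + 4/9*e23; (5/4*e12)*r = -3/2 - 25/24*e12 - 5/6*e13 - 25/4*e23; (e13)*r = -5 + 2/3*e12 - 5/6*e13 + 6/5*e23; (3*e23)*r = 2 + 15*e12 - 18/5*e13 - 5/2*e23.
Sum: -71/18 + 553/40*e12 - 43/5*e13 - 1279/180*e23; translating back through the correspondence:
Answer: -71/18 - 1279/180*i - 43/5*j + 553/40*k


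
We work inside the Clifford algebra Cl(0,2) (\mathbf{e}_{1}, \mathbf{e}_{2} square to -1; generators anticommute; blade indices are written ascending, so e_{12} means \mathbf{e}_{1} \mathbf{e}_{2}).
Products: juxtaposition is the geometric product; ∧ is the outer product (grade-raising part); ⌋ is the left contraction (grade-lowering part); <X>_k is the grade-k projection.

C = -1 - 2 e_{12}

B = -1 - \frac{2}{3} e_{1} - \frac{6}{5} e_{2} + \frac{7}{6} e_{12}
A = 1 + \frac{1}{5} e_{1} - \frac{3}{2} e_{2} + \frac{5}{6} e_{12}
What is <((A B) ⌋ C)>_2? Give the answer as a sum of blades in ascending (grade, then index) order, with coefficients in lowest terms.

step 1: -\frac{131}{36} - \frac{97}{60} e_{1} - \frac{22}{45} e_{2} - \frac{68}{75} e_{12}
step 2: \frac{1643}{900} + \frac{44}{45} e_{1} - \frac{97}{30} e_{2} + \frac{131}{18} e_{12}
step 3: \frac{131}{18} e_{12}
Answer: \frac{131}{18} e_{12}


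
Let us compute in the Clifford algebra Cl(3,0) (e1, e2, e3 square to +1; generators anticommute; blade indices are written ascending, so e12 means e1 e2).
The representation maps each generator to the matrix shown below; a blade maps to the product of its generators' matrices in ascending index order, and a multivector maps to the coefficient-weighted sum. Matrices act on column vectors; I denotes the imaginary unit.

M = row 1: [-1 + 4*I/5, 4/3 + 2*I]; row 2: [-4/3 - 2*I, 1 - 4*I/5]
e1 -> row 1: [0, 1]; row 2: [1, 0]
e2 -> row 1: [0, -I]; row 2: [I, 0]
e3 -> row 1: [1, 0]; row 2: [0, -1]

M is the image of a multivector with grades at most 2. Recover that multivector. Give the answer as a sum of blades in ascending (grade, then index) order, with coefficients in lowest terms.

Method: 1, rho(e1), rho(e2), rho(e3) form a trace-orthogonal basis of the 2x2 complex matrices (tr(X Y) = 2 if X = Y, else 0), so M = m0*1 + m1*rho(e1) + m2*rho(e2) + m3*rho(e3) with m0 = tr(M)/2 = 0, m1 = tr(M rho(e1))/2 = 0, m2 = tr(M rho(e2))/2 = -2 + 4*I/3, m3 = tr(M rho(e3))/2 = -1 + 4*I/5.
Multiplying table entries, the bivector images are rho(e12) = I*rho(e3), rho(e13) = -I*rho(e2), rho(e23) = I*rho(e1); with real blade coefficients the real parts of m0..m3 are the coefficients of 1, e1, e2, e3 and the imaginary parts give the bivectors (e23: Im m1, e13: -Im m2, e12: Im m3).
Answer: -2*e2 - e3 + 4/5*e12 - 4/3*e13


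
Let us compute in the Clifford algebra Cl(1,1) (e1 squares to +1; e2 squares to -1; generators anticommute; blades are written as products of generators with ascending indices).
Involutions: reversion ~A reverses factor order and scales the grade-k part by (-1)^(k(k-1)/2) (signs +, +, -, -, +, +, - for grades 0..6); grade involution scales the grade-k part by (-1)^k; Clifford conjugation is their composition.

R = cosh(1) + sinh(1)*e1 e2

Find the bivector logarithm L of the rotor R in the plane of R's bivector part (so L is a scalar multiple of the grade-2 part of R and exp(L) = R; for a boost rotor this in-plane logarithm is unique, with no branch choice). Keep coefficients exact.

The scalar part of R is cosh(1), giving the rapidity magnitude (cosh is even); the bivector part supplies orientation, its quotient by sinh of the rapidity is the plane, and L = rapidity * plane — unique in that plane, since flipping both signs leaves L unchanged.
Concretely: cosh(rapidity) = cosh(1) gives rapidity = ±1, and since rapidity/sinh(rapidity) is even the sign is immaterial: L = (rapidity/sinh(rapidity)) * <R>_2 = (1/sinh(1)) * <R>_2.
Answer: e1 e2


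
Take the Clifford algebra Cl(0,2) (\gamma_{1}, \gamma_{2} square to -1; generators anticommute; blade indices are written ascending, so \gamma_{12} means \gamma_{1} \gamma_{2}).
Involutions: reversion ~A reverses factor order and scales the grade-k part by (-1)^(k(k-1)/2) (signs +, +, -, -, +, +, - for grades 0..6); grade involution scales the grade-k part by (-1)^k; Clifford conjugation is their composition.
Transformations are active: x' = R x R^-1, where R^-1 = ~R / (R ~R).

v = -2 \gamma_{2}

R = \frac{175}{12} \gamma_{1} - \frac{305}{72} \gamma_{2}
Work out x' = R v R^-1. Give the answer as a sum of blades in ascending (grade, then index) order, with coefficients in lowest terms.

~R = \frac{175}{12} \gamma_{1} - \frac{305}{72} \gamma_{2}, and R ~R = -\frac{1195525}{5184}, so R^-1 = ~R / (-\frac{1195525}{5184}).
R v = -\frac{305}{36} - \frac{175}{6} \gamma_{12}
Answer: \frac{51240}{47821} \gamma_{1} + \frac{80758}{47821} \gamma_{2}


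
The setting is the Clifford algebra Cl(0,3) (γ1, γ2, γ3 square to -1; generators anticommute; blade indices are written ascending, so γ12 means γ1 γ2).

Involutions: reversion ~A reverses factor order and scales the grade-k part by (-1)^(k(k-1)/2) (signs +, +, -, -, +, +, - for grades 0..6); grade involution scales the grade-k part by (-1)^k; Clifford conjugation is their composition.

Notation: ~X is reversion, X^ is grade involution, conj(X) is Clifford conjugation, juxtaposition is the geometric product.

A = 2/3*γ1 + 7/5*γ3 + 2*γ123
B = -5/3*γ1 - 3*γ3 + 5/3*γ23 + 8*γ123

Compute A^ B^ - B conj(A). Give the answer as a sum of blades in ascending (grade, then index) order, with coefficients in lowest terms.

first term: 959/45 + 10/3*γ1 - 7/3*γ2 - 26/5*γ12 + 1/3*γ13 - 2*γ23 - 10/9*γ123
second term: 481/45 - 10/3*γ1 + 7/3*γ2 + 86/5*γ12 + 1/3*γ13 + 26/3*γ23 - 10/9*γ123
Answer: 478/45 + 20/3*γ1 - 14/3*γ2 - 112/5*γ12 - 32/3*γ23


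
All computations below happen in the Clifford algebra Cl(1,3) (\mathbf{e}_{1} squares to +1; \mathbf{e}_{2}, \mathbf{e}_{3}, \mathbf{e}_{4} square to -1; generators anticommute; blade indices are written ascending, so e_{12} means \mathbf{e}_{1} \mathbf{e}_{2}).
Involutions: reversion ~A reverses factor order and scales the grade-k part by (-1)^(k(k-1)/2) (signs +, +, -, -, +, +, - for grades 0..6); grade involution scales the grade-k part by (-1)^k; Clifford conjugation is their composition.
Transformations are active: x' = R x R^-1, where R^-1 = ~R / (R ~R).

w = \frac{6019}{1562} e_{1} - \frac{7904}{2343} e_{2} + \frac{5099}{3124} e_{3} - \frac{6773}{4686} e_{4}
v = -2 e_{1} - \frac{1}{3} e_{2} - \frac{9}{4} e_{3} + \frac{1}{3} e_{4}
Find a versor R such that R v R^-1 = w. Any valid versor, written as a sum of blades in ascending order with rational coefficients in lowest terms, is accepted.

A norm check does it: q(v) = q(w) = -\frac{185}{144}, hence R = v + w = \frac{2895}{1562} e_{1} - \frac{2895}{781} e_{2} - \frac{965}{1562} e_{3} - \frac{1737}{1562} e_{4} realises the map — parallel part kept, (v - w)/2 negated, v carried to w.
Answer: \frac{2895}{1562} e_{1} - \frac{2895}{781} e_{2} - \frac{965}{1562} e_{3} - \frac{1737}{1562} e_{4}


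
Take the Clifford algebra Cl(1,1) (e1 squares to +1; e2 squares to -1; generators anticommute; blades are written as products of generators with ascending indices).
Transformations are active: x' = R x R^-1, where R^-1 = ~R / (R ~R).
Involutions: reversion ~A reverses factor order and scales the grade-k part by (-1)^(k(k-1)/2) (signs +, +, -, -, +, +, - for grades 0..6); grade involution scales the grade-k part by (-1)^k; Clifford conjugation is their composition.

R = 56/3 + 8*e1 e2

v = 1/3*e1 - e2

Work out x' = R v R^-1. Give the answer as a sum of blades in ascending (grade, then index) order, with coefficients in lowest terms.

~R = 56/3 - 8*e1 e2, and R ~R = 2560/9, so R^-1 = ~R / (2560/9).
R v = 128/9*e1 - 64/3*e2
Answer: 23/15*e1 - 9/5*e2


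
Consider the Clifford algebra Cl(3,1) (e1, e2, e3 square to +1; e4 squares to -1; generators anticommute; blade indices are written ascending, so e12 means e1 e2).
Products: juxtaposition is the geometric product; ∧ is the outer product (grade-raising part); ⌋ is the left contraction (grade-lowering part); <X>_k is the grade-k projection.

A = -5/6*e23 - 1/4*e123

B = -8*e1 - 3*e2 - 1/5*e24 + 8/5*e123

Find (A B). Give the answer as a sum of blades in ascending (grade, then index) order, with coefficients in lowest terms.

step 1: 2/5 + 4/3*e1 - 5/2*e3 - 3/4*e13 + 2*e23 - 1/6*e34 + 20/3*e123 - 1/20*e134
Answer: 2/5 + 4/3*e1 - 5/2*e3 - 3/4*e13 + 2*e23 - 1/6*e34 + 20/3*e123 - 1/20*e134


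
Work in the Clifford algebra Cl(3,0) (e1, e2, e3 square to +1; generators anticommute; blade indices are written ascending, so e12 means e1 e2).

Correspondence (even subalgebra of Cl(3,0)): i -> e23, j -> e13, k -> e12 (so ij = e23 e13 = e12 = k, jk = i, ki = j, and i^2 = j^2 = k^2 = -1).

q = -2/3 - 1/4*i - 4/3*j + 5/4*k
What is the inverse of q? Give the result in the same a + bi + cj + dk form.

In blades: q = -2/3 + 5/4*e12 - 4/3*e13 - 1/4*e23.
With qbar = -2/3 - 5/4*e12 + 4/3*e13 + 1/4*e23 (scalar fixed, mapped units negated), q qbar = 277/72 (the sum of squared coefficients), so q^-1 = qbar / (277/72) = -48/277 - 90/277*e12 + 96/277*e13 + 18/277*e23; translating back:
Answer: -48/277 + 18/277*i + 96/277*j - 90/277*k


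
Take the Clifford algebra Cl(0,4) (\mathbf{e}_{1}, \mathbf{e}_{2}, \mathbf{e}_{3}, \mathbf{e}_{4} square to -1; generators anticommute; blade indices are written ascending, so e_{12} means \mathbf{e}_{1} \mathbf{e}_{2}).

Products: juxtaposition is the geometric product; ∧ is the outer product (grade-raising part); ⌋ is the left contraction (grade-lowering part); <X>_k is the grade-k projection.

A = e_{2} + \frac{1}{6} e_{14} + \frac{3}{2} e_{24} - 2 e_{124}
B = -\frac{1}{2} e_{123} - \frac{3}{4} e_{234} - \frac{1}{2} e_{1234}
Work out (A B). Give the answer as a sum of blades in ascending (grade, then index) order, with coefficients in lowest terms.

step 1: -\frac{17}{8} e_{3} + \frac{1}{4} e_{13} + \frac{1}{12} e_{23} + \frac{7}{4} e_{34} + \frac{1}{8} e_{123} + \frac{1}{4} e_{134} - \frac{1}{12} e_{234}
Answer: -\frac{17}{8} e_{3} + \frac{1}{4} e_{13} + \frac{1}{12} e_{23} + \frac{7}{4} e_{34} + \frac{1}{8} e_{123} + \frac{1}{4} e_{134} - \frac{1}{12} e_{234}


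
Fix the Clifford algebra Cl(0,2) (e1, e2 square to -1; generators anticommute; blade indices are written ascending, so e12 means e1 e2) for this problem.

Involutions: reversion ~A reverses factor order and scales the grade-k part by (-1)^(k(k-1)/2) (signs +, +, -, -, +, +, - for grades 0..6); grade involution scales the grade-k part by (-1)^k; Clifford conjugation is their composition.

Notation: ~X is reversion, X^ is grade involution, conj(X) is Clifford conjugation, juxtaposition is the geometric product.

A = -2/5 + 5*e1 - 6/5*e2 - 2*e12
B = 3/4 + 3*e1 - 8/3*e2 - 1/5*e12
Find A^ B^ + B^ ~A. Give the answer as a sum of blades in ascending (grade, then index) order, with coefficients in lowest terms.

first term: -189/10 + 763/300*e1 + 29/6*e2 - 1673/150*e12
second term: 183/10 + 3013/300*e1 + 91/30*e2 - 1223/150*e12
Answer: -3/5 + 944/75*e1 + 118/15*e2 - 1448/75*e12


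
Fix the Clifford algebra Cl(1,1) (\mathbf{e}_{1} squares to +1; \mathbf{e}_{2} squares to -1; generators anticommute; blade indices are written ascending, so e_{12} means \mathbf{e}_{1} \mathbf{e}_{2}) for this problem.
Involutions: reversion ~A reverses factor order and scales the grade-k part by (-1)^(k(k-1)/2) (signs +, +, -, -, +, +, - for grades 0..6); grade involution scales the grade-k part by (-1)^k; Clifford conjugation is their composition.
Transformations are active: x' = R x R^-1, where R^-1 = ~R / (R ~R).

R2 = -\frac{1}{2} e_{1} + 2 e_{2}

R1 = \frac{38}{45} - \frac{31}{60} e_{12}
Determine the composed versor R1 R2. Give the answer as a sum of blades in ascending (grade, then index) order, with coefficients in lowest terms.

Distribute over the terms of R1 (each basis-blade product reordered to ascending indices, repeated generators contracted through their squares):
(\frac{38}{45}) R2 = -\frac{19}{45} e_{1} + \frac{76}{45} e_{2}
(-\frac{31}{60} e_{12}) R2 = \frac{31}{30} e_{1} - \frac{31}{120} e_{2}
Summing the partial products and collecting blades:
Answer: \frac{11}{18} e_{1} + \frac{103}{72} e_{2}


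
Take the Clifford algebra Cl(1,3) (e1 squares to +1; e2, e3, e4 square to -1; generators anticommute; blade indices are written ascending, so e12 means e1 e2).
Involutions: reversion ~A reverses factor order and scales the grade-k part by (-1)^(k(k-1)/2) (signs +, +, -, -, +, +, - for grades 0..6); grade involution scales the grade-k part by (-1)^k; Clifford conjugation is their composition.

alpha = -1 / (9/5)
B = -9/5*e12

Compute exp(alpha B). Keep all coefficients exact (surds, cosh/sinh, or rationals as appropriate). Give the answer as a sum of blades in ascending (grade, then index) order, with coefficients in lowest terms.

B^2 = (-9/5)^2*(e12)^2 = 81/25*(+1) = 81/25 (a basis 2-blade squares to minus the product of its generators' squares).
B^2 = 81/25 — the positive square puts this in the hyperbolic regime; l = 9/5, alpha*l = -1, so exp(alpha B) = cosh(-1) + (sinh(-1)/(9/5))*B = cosh(1) + (-5*sinh(1)/9)*B.
Answer: cosh(1) + sinh(1)*e12


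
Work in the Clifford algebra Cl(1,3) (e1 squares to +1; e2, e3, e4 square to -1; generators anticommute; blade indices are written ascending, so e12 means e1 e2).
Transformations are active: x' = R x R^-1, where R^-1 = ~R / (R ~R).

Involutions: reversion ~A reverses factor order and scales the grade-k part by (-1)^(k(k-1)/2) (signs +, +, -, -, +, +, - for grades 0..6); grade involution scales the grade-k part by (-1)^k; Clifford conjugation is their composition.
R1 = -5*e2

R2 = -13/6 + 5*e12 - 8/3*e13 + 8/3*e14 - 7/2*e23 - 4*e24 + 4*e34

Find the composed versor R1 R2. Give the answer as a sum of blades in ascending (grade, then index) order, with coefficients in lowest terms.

Distribute over the terms of R1 (each basis-blade product reordered to ascending indices, repeated generators contracted through their squares):
(-5*e2) R2 = -25*e1 + 65/6*e2 - 35/2*e3 - 20*e4 - 40/3*e123 + 40/3*e124 - 20*e234
Answer: -25*e1 + 65/6*e2 - 35/2*e3 - 20*e4 - 40/3*e123 + 40/3*e124 - 20*e234


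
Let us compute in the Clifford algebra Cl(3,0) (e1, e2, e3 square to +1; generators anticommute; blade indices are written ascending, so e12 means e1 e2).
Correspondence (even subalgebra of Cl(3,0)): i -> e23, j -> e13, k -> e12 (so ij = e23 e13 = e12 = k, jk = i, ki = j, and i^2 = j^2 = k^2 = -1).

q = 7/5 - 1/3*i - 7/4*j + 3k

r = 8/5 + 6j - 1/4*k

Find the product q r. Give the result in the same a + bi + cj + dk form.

In blades: q = 7/5 + 3*e12 - 7/4*e13 - 1/3*e23, r = 8/5 - 1/4*e12 + 6*e13.
Distribute q over r term by term (generator squares from the signature, products reordered to ascending indices): (7/5)*r = 56/25 - 7/20*e12 + 42/5*e13; (3*e12)*r = 3/4 + 24/5*e12 - 18*e23; (-7/4*e13)*r = 21/2 - 14/5*e13 + 7/16*e23; (-1/3*e23)*r = -2*e12 - 1/12*e13 - 8/15*e23.
Sum: 1349/100 + 49/20*e12 + 331/60*e13 - 4343/240*e23; translating back through the correspondence:
Answer: 1349/100 - 4343/240*i + 331/60*j + 49/20*k


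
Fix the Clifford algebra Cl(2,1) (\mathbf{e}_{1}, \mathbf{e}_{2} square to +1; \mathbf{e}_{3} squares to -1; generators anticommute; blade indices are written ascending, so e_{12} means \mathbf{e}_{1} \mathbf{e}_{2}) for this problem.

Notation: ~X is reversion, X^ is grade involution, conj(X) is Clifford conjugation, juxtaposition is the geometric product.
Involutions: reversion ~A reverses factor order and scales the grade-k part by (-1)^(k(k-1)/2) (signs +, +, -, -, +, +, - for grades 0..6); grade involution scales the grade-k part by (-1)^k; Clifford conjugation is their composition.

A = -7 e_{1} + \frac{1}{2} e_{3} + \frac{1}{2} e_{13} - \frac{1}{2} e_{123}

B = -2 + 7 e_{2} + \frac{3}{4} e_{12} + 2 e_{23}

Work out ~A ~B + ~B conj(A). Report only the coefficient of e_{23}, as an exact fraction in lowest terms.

first term: 13 e_{1} + \frac{17}{4} e_{2} - \frac{5}{8} e_{3} - 48 e_{12} - \frac{5}{2} e_{13} - \frac{25}{8} e_{23} + \frac{129}{8} e_{123}
second term: -13 e_{1} + \frac{17}{4} e_{2} + \frac{5}{8} e_{3} - 50 e_{12} + \frac{9}{2} e_{13} - \frac{31}{8} e_{23} - \frac{73}{8} e_{123}
Answer: -7


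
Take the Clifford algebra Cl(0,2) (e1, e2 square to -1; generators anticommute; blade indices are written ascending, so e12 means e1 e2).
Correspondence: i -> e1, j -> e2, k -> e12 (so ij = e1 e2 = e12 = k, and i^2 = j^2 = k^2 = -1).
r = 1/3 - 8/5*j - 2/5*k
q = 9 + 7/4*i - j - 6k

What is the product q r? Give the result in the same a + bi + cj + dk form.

In blades: q = 9 + 7/4*e1 - e2 - 6*e12, r = 1/3 - 8/5*e2 - 2/5*e12.
Distribute q over r term by term (generator squares from the signature, products reordered to ascending indices): (9)*r = 3 - 72/5*e2 - 18/5*e12; (7/4*e1)*r = 7/12*e1 + 7/10*e2 - 14/5*e12; (-e2)*r = -8/5 + 2/5*e1 - 1/3*e2; (-6*e12)*r = -12/5 - 48/5*e1 - 2*e12.
Sum: -1 - 517/60*e1 - 421/30*e2 - 42/5*e12; translating back through the correspondence:
Answer: -1 - 517/60*i - 421/30*j - 42/5*k


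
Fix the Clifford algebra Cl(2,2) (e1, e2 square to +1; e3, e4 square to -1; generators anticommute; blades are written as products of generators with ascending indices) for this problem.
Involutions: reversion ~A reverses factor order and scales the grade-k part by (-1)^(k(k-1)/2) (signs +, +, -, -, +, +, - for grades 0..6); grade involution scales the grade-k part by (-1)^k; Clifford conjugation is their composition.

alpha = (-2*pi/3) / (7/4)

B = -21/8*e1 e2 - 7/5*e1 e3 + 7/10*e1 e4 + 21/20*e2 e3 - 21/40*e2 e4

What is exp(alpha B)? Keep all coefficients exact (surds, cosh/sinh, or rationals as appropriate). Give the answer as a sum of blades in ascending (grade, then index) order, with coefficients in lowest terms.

B^2 term by term: the squares give (-21/8)^2*(e1 e2)^2 + (-7/5)^2*(e1 e3)^2 + (7/10)^2*(e1 e4)^2 + (21/20)^2*(e2 e3)^2 + (-21/40)^2*(e2 e4)^2 = 441/64*(-1) + 49/25*(+1) + 49/100*(+1) + 441/400*(+1) + 441/1600*(+1) = -49/16 (each basis 2-blade squares to minus the product of its generators' squares); cross terms between blades sharing an index anticommute and cancel; the commuting (index-disjoint) pairs give grade-4 terms 2*c*c'*(blade product), which cancel blade by blade — e1 e2 e3 e4: -147/100 + 147/100 = 0 — confirming B is simple. So B^2 = -49/16.
B^2 = -49/16 — the negative square puts this in the circular regime; l = 7/4, alpha*l = -2*pi/3, so exp(alpha B) = cos(-2*pi/3) + (sin(-2*pi/3)/(7/4))*B = -1/2 + (-2*sqrt(3)/7)*B.
Answer: -1/2 + 3*sqrt(3)/4*e1 e2 + 2*sqrt(3)/5*e1 e3 - sqrt(3)/5*e1 e4 - 3*sqrt(3)/10*e2 e3 + 3*sqrt(3)/20*e2 e4


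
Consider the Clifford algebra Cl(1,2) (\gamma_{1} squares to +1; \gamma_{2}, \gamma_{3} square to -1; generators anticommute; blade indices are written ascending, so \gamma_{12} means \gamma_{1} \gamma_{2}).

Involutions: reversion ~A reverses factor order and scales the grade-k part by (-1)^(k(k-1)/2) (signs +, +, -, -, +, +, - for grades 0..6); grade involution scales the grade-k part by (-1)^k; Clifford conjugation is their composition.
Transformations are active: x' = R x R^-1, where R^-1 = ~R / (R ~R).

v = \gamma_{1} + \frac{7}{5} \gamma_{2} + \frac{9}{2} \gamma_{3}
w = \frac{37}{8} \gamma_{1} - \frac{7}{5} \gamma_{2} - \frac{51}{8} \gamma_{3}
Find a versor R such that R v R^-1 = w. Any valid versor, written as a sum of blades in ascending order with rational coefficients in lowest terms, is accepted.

The midline construction: v and w both square to -\frac{2121}{100}, so reflecting in their sum \frac{45}{8} \gamma_{1} - \frac{15}{8} \gamma_{3} exchanges them.
Answer: \frac{45}{8} \gamma_{1} - \frac{15}{8} \gamma_{3}


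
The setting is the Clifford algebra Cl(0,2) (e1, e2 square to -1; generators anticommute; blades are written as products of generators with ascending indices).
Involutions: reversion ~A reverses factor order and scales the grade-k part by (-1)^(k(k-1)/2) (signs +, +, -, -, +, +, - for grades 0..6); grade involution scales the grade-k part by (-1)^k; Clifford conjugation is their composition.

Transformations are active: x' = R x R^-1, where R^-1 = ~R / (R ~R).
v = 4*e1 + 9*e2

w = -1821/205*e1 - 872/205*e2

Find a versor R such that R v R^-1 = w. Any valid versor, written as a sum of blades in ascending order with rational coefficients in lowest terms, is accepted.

Since q(v) = q(w) = -97, the sum R = v + w = -1001/205*e1 + 973/205*e2 does the job whenever invertible.
Answer: -1001/205*e1 + 973/205*e2


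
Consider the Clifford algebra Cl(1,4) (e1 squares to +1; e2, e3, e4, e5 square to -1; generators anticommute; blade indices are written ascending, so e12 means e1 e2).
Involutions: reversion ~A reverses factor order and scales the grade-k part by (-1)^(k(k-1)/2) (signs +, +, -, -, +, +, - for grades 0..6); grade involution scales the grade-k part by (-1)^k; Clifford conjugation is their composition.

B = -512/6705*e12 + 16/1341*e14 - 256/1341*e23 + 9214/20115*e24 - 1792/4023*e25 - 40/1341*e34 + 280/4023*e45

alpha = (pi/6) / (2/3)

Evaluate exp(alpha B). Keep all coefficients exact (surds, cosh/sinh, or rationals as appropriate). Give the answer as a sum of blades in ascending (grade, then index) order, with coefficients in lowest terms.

B^2 term by term: the squares give (-512/6705)^2*(e12)^2 + (16/1341)^2*(e14)^2 + (-256/1341)^2*(e23)^2 + (9214/20115)^2*(e24)^2 + (-1792/4023)^2*(e25)^2 + (-40/1341)^2*(e34)^2 + (280/4023)^2*(e45)^2 = 262144/44957025*(+1) + 256/1798281*(+1) + 65536/1798281*(-1) + 84897796/404613225*(-1) + 3211264/16184529*(-1) + 1600/1798281*(-1) + 78400/16184529*(-1) = -4/9 (each basis 2-blade squares to minus the product of its generators' squares); cross terms between blades sharing an index anticommute and cancel; the commuting (index-disjoint) pairs give grade-4 terms 2*c*c'*(blade product), which cancel blade by blade — e1234: 8192/1798281 - 8192/1798281 = 0; e1245: -57344/5394843 + 57344/5394843 = 0; e2345: -143360/5394843 + 143360/5394843 = 0 — confirming B is simple. So B^2 = -4/9.
B^2 = -4/9 — B^2 < 0, so the exponential closes trigonometrically: l = 2/3, alpha*l = pi/6, so exp(alpha B) = cos(pi/6) + (sin(pi/6)/(2/3))*B = sqrt(3)/2 + (3/4)*B.
Answer: sqrt(3)/2 - 128/2235*e12 + 4/447*e14 - 64/447*e23 + 4607/13410*e24 - 448/1341*e25 - 10/447*e34 + 70/1341*e45


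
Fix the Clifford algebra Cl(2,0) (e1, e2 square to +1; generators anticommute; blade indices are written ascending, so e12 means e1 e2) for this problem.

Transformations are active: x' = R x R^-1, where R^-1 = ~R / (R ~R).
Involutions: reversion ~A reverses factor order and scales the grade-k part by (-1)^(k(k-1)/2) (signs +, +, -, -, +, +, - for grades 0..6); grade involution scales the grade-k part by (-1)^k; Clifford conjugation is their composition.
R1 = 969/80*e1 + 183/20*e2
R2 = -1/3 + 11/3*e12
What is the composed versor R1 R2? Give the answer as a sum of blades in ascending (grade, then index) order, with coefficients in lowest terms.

Distribute over the terms of R1 (each basis-blade product reordered to ascending indices, repeated generators contracted through their squares):
(969/80*e1) R2 = -323/80*e1 + 3553/80*e2
(183/20*e2) R2 = -671/20*e1 - 61/20*e2
Summing the partial products and collecting blades:
Answer: -3007/80*e1 + 3309/80*e2


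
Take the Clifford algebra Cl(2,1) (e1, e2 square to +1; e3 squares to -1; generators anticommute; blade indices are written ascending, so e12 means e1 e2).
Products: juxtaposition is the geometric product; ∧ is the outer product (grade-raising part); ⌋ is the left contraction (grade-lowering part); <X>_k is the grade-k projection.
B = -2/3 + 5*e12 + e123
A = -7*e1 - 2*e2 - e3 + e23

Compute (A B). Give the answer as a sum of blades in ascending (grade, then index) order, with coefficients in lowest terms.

step 1: 47/3*e1 - 101/3*e2 + 2/3*e3 + e12 - 3*e13 - 23/3*e23 - 5*e123
Answer: 47/3*e1 - 101/3*e2 + 2/3*e3 + e12 - 3*e13 - 23/3*e23 - 5*e123


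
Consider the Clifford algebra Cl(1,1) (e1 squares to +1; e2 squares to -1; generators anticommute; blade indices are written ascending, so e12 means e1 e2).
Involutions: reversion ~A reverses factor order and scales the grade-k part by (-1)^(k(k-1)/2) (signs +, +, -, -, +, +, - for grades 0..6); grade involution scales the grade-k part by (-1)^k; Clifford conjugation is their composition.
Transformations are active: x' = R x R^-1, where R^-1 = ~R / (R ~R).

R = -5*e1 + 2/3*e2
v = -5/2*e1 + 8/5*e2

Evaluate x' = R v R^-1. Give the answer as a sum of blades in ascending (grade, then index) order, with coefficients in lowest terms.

~R = -5*e1 + 2/3*e2, and R ~R = 221/9, so R^-1 = ~R / (221/9).
R v = 343/30 - 19/3*e12
Answer: -953/442*e1 - 1082/1105*e2


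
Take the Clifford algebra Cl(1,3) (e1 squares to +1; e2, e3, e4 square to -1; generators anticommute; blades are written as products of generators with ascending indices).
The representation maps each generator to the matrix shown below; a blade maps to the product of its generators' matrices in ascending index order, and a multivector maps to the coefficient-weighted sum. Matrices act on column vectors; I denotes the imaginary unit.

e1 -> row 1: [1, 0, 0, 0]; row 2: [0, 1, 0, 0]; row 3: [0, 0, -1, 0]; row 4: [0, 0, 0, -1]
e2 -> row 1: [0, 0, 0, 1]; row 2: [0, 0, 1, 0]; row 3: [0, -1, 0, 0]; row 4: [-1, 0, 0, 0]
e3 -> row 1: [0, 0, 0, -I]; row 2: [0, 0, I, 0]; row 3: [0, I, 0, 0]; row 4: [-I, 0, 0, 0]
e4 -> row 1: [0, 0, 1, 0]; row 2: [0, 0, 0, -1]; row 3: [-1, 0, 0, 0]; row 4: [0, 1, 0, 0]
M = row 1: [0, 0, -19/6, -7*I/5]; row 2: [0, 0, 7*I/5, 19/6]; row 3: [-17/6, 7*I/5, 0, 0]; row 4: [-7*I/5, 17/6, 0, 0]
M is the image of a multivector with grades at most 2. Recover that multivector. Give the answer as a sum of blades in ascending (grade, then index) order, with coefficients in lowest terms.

Method: the blade images are trace-orthogonal — tr(rho(e_A) rho(e_B)^-1) = 4 if A = B and 0 otherwise — and rho(e_A)^-1 = (e_A)^2 * rho(e_A) with (e_A)^2 = +1 or -1, so the coefficient of e_A in the preimage is (e_A)^2 * tr(M rho(e_A))/4.
Nonzero projections over blades of grade <= 2: e3: (e3)^2 = -1, tr(M rho(e3)) = -28/5, coefficient 7/5; e4: (e4)^2 = -1, tr(M rho(e4)) = 2/3, coefficient -1/6; e1 e4: (e1 e4)^2 = +1, tr(M rho(e1 e4)) = -12, coefficient -3. Every other blade of grade <= 2 projects to 0.
Answer: 7/5*e3 - 1/6*e4 - 3*e1 e4


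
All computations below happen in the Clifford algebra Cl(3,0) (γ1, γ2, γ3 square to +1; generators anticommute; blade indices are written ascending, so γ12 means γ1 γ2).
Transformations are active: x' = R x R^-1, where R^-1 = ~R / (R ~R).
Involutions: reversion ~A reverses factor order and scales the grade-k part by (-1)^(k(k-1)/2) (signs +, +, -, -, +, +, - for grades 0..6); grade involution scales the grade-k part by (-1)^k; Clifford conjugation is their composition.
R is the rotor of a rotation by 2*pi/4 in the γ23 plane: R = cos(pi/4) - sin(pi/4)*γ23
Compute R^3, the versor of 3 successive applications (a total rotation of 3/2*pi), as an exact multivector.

The rotor phase is half the rotation angle and phases add under composition, so 3 steps in the γ23 plane accumulate phase 3*(pi/4) = 3*pi/4: R^3 = cos(3*pi/4) - sin(3*pi/4)*γ23.
cos(3*pi/4) = -sqrt(2)/2 and sin(3*pi/4) = sqrt(2)/2, so R^3 = -sqrt(2)/2 - sqrt(2)/2*γ23. The net rotation is 3/2*pi; the rotor keeps the half-angle phase exactly.
Answer: -sqrt(2)/2 - sqrt(2)/2*γ23


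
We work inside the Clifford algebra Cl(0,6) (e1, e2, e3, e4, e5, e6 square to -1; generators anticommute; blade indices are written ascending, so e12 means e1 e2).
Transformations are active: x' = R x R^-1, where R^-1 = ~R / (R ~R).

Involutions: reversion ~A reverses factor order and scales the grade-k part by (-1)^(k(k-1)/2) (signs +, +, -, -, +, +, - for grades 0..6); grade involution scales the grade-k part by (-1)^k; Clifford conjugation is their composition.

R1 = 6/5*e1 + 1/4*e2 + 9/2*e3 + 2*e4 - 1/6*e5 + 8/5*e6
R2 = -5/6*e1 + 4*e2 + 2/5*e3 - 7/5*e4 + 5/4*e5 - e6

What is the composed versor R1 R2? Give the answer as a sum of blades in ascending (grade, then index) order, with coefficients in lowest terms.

Distribute over the terms of R1 (each basis-blade product reordered to ascending indices, repeated generators contracted through their squares):
(6/5*e1) R2 = 1 + 24/5*e12 + 12/25*e13 - 42/25*e14 + 3/2*e15 - 6/5*e16
(1/4*e2) R2 = -1 + 5/24*e12 + 1/10*e23 - 7/20*e24 + 5/16*e25 - 1/4*e26
(9/2*e3) R2 = -9/5 + 15/4*e13 - 18*e23 - 63/10*e34 + 45/8*e35 - 9/2*e36
(2*e4) R2 = 14/5 + 5/3*e14 - 8*e24 - 4/5*e34 + 5/2*e45 - 2*e46
(-1/6*e5) R2 = 5/24 - 5/36*e15 + 2/3*e25 + 1/15*e35 - 7/30*e45 + 1/6*e56
(8/5*e6) R2 = 8/5 + 4/3*e16 - 32/5*e26 - 16/25*e36 + 56/25*e46 - 2*e56
Summing the partial products and collecting blades:
Answer: 337/120 + 601/120*e12 + 423/100*e13 - 1/75*e14 + 49/36*e15 + 2/15*e16 - 179/10*e23 - 167/20*e24 + 47/48*e25 - 133/20*e26 - 71/10*e34 + 683/120*e35 - 257/50*e36 + 34/15*e45 + 6/25*e46 - 11/6*e56


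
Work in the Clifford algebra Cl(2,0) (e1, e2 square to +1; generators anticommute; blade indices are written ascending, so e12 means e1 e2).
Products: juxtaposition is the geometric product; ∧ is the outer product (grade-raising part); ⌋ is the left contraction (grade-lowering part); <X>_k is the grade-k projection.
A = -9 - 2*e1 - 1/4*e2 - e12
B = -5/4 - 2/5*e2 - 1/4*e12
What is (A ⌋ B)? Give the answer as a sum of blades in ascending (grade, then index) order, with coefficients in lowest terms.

step 1: 111/10 - 1/16*e1 + 41/10*e2 + 9/4*e12
Answer: 111/10 - 1/16*e1 + 41/10*e2 + 9/4*e12


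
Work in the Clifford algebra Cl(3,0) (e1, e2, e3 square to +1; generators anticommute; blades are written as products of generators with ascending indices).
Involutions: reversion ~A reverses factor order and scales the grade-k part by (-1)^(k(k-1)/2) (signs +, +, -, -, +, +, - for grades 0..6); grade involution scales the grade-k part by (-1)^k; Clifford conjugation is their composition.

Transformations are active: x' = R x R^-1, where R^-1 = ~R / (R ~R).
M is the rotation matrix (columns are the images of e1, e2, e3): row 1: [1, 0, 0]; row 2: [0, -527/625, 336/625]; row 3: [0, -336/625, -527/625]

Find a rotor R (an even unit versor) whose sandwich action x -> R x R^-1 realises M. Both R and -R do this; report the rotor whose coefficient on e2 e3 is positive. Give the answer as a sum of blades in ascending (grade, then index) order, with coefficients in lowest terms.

Method: write R = a + b12*e1 e2 + b13*e1 e3 + b23*e2 e3 with a^2 + b12^2 + b13^2 + b23^2 = 1 (so R^-1 = ~R). Expanding the columns R e_j ~R gives tr M = 4a^2 - 1 and, from the antisymmetric part, M21 - M12 = -4a*b12, M13 - M31 = 4a*b13, M32 - M23 = -4a*b23.
Here tr M = -429/625, so a^2 = (1 + tr M)/4 = 49/625 and a = ±7/25. Taking a = 7/25: M21 - M12 = 0, M13 - M31 = 0, M32 - M23 = -672/625, giving b12 = 0, b13 = 0, b23 = 24/25, i.e. R = 7/25 + 24/25*e2 e3.
Its e2 e3 coefficient is already positive.
Answer: 7/25 + 24/25*e2 e3. Uniqueness: Spin(3) -> SO(3) maps R and -R to the same rotation of trace -429/625; fixing the sign of the e2 e3 coefficient removes the ambiguity.
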